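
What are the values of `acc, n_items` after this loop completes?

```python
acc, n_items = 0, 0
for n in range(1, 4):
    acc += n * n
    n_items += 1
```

Sum of squares and count
`acc, n_items` takes the values: (0, 0) → (1, 0) → (1, 1) → (5, 1) → (5, 2) → (14, 2) → (14, 3)

Answer: 14, 3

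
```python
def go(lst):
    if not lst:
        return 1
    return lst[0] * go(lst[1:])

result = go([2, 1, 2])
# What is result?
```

Product over [2, 1, 2] = 2 * 1 * 2 = 4

Answer: 4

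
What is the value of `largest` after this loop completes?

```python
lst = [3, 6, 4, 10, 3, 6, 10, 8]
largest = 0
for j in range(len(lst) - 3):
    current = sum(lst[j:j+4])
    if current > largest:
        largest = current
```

Max sum of 4-element window in [3, 6, 4, 10, 3, 6, 10, 8]
`largest` takes the values: 0 → 23 → 29

Answer: 29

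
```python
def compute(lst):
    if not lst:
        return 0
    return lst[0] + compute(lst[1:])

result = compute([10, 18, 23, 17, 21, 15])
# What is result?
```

10 + 18 + 23 + 17 + 21 + 15 + 0 = 104

Answer: 104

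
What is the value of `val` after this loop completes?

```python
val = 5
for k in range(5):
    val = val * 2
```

Multiply by 2, 5 times: 5 * 2^5 = 160
`val` takes the values: 5 → 10 → 20 → 40 → 80 → 160

Answer: 160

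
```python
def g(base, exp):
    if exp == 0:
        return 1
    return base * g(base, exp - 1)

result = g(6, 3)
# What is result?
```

g(6, 3) = 6 * 6 * 6 = 216

Answer: 216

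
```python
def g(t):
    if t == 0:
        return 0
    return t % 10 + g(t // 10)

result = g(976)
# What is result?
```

Sum of digits of 976: 6 + 7 + 9 = 22

Answer: 22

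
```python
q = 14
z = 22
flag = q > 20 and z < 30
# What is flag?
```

Trace:
`q = 14` → q = 14
`z = 22` → z = 22
`flag = q > 20 and z < 30` → flag = False
So flag = False

Answer: False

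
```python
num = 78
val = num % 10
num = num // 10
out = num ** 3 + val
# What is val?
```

Trace:
`num = 78` → num = 78
`val = num % 10` → val = 8
`num = num // 10` → num = 7
`out = num ** 3 + val` → out = 351
So val = 8

Answer: 8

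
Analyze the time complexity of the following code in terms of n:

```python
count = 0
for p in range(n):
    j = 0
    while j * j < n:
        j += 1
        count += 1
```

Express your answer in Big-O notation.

Each loop level contributes: n × √n. Multiplying the contributions gives O(n√n).

Answer: O(n√n)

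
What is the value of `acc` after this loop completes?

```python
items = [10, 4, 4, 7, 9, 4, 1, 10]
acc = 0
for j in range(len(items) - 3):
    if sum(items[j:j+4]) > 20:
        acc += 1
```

Count windows with sum > 20
`acc` takes the values: 0 → 1 → 2 → 3 → 4 → 5

Answer: 5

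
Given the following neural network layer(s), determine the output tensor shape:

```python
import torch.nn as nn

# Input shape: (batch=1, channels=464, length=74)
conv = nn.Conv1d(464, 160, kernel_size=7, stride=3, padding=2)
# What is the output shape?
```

Input: (1, 464, 74) -> Output: (1, 160, 24)

Answer: (1, 160, 24)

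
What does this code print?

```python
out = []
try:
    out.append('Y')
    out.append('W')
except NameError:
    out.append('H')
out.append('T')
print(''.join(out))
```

Execution trace: 'Y' (try body) → 'W' (try body, no exception) → 'T' (after the try/except). Output: YWT

Answer: YWT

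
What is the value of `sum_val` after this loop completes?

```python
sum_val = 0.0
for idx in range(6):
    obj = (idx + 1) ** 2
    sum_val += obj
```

Sum of squared losses 1² + 2² + ... + 6²
`sum_val` takes the values: 0.0 → 1.0 → 5.0 → 14.0 → 30.0 → 55.0 → 91.0

Answer: 91.0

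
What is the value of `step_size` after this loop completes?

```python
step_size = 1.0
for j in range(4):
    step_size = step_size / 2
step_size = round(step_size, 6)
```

Halving LR 4 times: 1 / 2^4
`step_size` takes the values: 1.0 → 0.5 → 0.25 → 0.125 → 0.0625

Answer: 0.0625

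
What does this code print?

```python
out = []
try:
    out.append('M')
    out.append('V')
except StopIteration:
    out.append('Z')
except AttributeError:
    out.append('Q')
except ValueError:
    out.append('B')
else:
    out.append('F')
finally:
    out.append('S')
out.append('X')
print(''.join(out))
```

Execution trace: 'M' (try body) → 'V' (try body, no exception) → 'F' (else) → 'S' (finally) → 'X' (after the try/except). Output: MVFSX

Answer: MVFSX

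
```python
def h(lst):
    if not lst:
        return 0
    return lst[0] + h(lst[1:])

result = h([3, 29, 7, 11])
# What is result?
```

3 + 29 + 7 + 11 + 0 = 50

Answer: 50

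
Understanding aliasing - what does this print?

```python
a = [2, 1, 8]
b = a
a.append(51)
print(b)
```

Key concept: basic list aliasing.
Step by step:
`a = [2, 1, 8]` → a = [2, 1, 8]
`b = a` → b = [2, 1, 8] (same object as a)
`a.append(51)` → a = [2, 1, 8, 51] (same object as b); b = [2, 1, 8, 51] (same object as a)
`print(b)` → prints [2, 1, 8, 51]

Answer: [2, 1, 8, 51]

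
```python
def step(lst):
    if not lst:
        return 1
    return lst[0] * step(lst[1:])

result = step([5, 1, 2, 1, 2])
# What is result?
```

Product over [5, 1, 2, 1, 2] = 5 * 1 * 2 * 1 * 2 = 20

Answer: 20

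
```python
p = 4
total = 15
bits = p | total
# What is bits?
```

Trace:
`p = 4` → p = 4
`total = 15` → total = 15
`bits = p | total` → bits = 15
So bits = 15

Answer: 15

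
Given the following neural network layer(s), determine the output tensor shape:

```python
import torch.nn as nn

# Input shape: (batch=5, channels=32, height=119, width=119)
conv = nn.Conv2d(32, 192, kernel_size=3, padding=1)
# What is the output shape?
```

Input: (5, 32, 119, 119) -> Output: (5, 192, 119, 119)

Answer: (5, 192, 119, 119)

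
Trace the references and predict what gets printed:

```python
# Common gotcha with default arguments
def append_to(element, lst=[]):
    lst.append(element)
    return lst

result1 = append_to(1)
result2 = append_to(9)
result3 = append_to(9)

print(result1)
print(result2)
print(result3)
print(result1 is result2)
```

Key concept: mutable default argument gotcha.
Step by step:
`result1 = append_to(1)` → result1 = [1]
`result2 = append_to(9)` → result1 = [1, 9] (same object as result2); result2 = [1, 9] (same object as result1)
`result3 = append_to(9)` → result1 = [1, 9, 9] (same object as result2, result3); result2 = [1, 9, 9] (same object as result1, result3); result3 = [1, 9, 9] (same object as result1, result2)
`print(result1)` → prints [1, 9, 9]
`print(result2)` → prints [1, 9, 9]
`print(result3)` → prints [1, 9, 9]
`print(result1 is result2)` → prints True

Answer:
[1, 9, 9]
[1, 9, 9]
[1, 9, 9]
True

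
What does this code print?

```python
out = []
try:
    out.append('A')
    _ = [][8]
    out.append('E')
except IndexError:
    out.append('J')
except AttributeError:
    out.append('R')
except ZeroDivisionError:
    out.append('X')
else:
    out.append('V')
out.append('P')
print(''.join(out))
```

Execution trace: 'A' (try body) → 'J' (except IndexError) → 'P' (after the try/except). Output: AJP

Answer: AJP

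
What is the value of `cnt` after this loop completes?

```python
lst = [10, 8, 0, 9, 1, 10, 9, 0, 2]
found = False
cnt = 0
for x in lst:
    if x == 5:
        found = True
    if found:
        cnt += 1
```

Count elements after first 5 in [10, 8, 0, 9, 1, 10, 9, 0, 2]
`cnt` takes the values: 0

Answer: 0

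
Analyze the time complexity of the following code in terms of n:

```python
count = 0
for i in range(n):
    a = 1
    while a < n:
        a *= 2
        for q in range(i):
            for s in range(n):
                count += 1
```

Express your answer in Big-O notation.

Each loop level contributes: n × log n × n × n. Multiplying the contributions gives O(n^3 log n).

Answer: O(n^3 log n)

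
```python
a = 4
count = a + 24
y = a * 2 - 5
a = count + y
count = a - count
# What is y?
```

Trace:
`a = 4` → a = 4
`count = a + 24` → count = 28
`y = a * 2 - 5` → y = 3
`a = count + y` → a = 31
`count = a - count` → count = 3
So y = 3

Answer: 3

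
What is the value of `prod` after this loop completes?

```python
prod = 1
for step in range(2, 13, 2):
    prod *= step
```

Product of even numbers 2 to 12
`prod` takes the values: 1 → 2 → 8 → 48 → 384 → 3840 → 46080

Answer: 46080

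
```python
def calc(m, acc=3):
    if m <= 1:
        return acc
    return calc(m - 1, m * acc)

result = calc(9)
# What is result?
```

Accumulator trace (n, acc): (9, 3) -> (8, 27) -> (7, 216) -> (6, 1512) -> (5, 9072) -> (4, 45360) -> (3, 181440) -> (2, 544320) -> (1, 1088640) -> return 1088640

Answer: 1088640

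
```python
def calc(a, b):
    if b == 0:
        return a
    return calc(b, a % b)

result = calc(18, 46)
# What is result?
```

calc(18, 46) -> calc(46, 18) -> calc(18, 10) -> calc(10, 8) -> calc(8, 2) -> calc(2, 0) -> 2

Answer: 2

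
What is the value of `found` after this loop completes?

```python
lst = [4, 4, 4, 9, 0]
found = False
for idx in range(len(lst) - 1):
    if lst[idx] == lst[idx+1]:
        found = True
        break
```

Check consecutive duplicates in [4, 4, 4, 9, 0]
`found` takes the values: False → True

Answer: True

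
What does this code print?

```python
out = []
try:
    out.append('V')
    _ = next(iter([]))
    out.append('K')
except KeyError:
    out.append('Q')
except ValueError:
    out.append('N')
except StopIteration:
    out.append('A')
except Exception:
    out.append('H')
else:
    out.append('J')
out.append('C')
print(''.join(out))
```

Execution trace: 'V' (try body) → 'A' (except StopIteration) → 'C' (after the try/except). Output: VAC

Answer: VAC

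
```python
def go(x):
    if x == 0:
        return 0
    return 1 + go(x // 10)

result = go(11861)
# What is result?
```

Count of digits of 11861: 5

Answer: 5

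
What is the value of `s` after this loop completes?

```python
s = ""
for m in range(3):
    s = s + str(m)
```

Concatenate digits 0 to 2
`s` takes the values: "" → "0" → "01" → "012"

Answer: "012"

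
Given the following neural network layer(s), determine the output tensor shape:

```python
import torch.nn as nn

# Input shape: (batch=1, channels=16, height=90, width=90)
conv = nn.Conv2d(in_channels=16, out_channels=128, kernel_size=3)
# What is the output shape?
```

Input: (1, 16, 90, 90) -> Output: (1, 128, 88, 88)

Answer: (1, 128, 88, 88)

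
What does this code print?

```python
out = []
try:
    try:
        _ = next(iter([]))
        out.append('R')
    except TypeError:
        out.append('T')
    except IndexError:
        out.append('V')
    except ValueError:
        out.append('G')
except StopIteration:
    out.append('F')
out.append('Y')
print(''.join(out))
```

Execution trace: 'F' (outer except StopIteration) → 'Y' (after the try/except). Output: FY

Answer: FY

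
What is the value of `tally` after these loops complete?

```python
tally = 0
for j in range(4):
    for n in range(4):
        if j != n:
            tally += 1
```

4² - 4 (exclude diagonal)
`tally` takes the values: 0 → 1 → 2 → 3 → 4 → 5 → 6 → 7 → 8 → 9 → 10 → 11 → 12

Answer: 12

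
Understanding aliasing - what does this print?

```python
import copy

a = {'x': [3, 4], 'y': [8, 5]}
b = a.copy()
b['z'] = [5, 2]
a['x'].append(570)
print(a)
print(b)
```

Key concept: shallow copy of dict with mutable values.
Step by step:
`a = {'x': [3, 4], 'y': [8, 5]}` → a = {'x': [3, 4], 'y': [8, 5]}
`b = a.copy()` → b = {'x': [3, 4], 'y': [8, 5]}
`b['z'] = [5, 2]` → b = {'x': [3, 4], 'y': [8, 5], 'z': [5, 2]}
`a['x'].append(570)` → a = {'x': [3, 4, 570], 'y': [8, 5]}; b = {'x': [3, 4, 570], 'y': [8, 5], 'z': [5, 2]}
`print(a)` → prints {'x': [3, 4, 570], 'y': [8, 5]}
`print(b)` → prints {'x': [3, 4, 570], 'y': [8, 5], 'z': [5, 2]}

Answer:
{'x': [3, 4, 570], 'y': [8, 5]}
{'x': [3, 4, 570], 'y': [8, 5], 'z': [5, 2]}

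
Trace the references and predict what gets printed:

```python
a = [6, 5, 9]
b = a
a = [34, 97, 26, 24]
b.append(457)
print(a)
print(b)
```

Key concept: rebinding vs mutation: a is rebound to a new list, b still points at the original.
Step by step:
`a = [6, 5, 9]` → a = [6, 5, 9]
`b = a` → b = [6, 5, 9] (same object as a)
`a = [34, 97, 26, 24]` → a = [34, 97, 26, 24]
`b.append(457)` → b = [6, 5, 9, 457]
`print(a)` → prints [34, 97, 26, 24]
`print(b)` → prints [6, 5, 9, 457]

Answer:
[34, 97, 26, 24]
[6, 5, 9, 457]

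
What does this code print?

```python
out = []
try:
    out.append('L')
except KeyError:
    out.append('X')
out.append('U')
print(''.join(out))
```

Execution trace: 'L' (try body, no exception) → 'U' (after the try/except). Output: LU

Answer: LU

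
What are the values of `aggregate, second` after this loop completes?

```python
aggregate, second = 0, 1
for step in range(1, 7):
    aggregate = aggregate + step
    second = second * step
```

Sum and factorial of 1 to 6
`aggregate, second` takes the values: (0, 1) → (1, 1) → (3, 1) → (3, 2) → (6, 2) → (6, 6) → (10, 6) → (10, 24) → (15, 24) → (15, 120) → (21, 120) → (21, 720)

Answer: 21, 720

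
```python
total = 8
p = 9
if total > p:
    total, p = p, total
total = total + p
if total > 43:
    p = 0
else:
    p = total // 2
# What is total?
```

Trace:
`total = 8` → total = 8
`p = 9` → p = 9
`if total > p: ...` → total > p is False → no variable changes
`total = total + p` → total = 17
`if total > 43: ...` → total > 43 is False, take else branch → p = 8
So total = 17

Answer: 17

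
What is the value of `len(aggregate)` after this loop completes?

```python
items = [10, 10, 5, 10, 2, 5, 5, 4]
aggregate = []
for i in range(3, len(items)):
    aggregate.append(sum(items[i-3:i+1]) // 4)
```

Number of 4-element averages
`aggregate` takes the values: [] → [8] → [8, 6] → [8, 6, 5] → [8, 6, 5, 5] → [8, 6, 5, 5, 4]
So `len(aggregate)` = 5

Answer: 5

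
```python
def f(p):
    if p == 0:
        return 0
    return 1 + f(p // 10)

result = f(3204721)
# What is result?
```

Count of digits of 3204721: 7

Answer: 7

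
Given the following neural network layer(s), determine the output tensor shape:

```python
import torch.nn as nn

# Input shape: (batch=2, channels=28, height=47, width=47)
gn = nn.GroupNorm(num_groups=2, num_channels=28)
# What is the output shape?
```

Input: (2, 28, 47, 47) -> Output: (2, 28, 47, 47)

Answer: (2, 28, 47, 47)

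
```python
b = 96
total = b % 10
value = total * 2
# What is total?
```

Trace:
`b = 96` → b = 96
`total = b % 10` → total = 6
`value = total * 2` → value = 12
So total = 6

Answer: 6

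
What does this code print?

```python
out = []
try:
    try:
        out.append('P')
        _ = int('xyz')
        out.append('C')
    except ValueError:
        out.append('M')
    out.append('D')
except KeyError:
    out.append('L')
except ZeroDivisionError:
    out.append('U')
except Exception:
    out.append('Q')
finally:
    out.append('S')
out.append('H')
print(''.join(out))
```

Execution trace: 'P' (inner try body) → 'M' (inner except ValueError) → 'D' (try body, no exception) → 'S' (finally) → 'H' (after the try/except). Output: PMDSH

Answer: PMDSH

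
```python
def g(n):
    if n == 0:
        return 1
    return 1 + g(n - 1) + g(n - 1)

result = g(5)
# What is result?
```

g(n) = 1 + 2·g(n-1), g(0)=1. Closed form: (1+1)·2^5 - 1 = 63.

Answer: 63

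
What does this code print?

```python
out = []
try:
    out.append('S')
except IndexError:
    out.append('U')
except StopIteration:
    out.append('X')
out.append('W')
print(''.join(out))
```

Execution trace: 'S' (try body, no exception) → 'W' (after the try/except). Output: SW

Answer: SW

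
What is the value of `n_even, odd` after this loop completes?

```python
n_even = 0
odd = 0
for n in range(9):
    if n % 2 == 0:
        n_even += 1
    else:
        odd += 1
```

Count evens and odds in range(9)
`n_even, odd` takes the values: (0, 0) → (1, 0) → (1, 1) → (2, 1) → (2, 2) → (3, 2) → (3, 3) → (4, 3) → (4, 4) → (5, 4)

Answer: 5, 4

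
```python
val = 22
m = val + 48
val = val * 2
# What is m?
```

Trace:
`val = 22` → val = 22
`m = val + 48` → m = 70
`val = val * 2` → val = 44
So m = 70

Answer: 70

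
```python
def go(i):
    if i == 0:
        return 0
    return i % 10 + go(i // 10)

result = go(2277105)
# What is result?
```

Sum of digits of 2277105: 5 + 0 + 1 + 7 + 7 + 2 + 2 = 24

Answer: 24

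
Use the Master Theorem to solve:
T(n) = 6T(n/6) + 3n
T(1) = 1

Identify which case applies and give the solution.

a=6, b=6, f(n)=3n. log_6(6) = 1. Since c=1 = 1, Case 2 applies: T(n) = Θ(n^log_b(a) · log n) = O(n log n).

Answer: O(n log n) - Case 2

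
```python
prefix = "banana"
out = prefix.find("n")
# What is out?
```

Trace:
`prefix = "banana"` → prefix = 'banana'
`out = prefix.find("n")` → out = 2
So out = 2

Answer: 2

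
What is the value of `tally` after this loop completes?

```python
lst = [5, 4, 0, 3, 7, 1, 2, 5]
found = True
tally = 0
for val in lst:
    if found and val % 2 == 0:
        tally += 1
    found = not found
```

Count even values at even positions
`tally` takes the values: 0 → 1 → 2

Answer: 2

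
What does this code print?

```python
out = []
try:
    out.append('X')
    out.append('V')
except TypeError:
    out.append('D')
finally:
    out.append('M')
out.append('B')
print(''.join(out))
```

Execution trace: 'X' (try body) → 'V' (try body, no exception) → 'M' (finally) → 'B' (after the try/except). Output: XVMB

Answer: XVMB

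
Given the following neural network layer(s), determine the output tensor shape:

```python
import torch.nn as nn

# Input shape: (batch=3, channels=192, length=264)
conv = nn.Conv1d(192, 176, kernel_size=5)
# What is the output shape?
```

Input: (3, 192, 264) -> Output: (3, 176, 260)

Answer: (3, 176, 260)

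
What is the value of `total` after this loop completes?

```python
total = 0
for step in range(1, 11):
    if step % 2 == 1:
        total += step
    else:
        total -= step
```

Add odd, subtract even
`total` takes the values: 0 → 1 → -1 → 2 → -2 → 3 → -3 → 4 → -4 → 5 → -5

Answer: -5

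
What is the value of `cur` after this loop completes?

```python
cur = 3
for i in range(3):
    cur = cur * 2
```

Multiply by 2, 3 times: 3 * 2^3 = 24
`cur` takes the values: 3 → 6 → 12 → 24

Answer: 24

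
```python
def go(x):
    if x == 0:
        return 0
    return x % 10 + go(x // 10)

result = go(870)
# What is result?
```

Sum of digits of 870: 0 + 7 + 8 = 15

Answer: 15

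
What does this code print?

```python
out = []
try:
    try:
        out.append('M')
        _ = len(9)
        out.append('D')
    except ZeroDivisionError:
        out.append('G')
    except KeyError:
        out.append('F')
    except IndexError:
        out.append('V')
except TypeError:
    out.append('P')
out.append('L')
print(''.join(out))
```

Execution trace: 'M' (try body) → 'P' (outer except TypeError) → 'L' (after the try/except). Output: MPL

Answer: MPL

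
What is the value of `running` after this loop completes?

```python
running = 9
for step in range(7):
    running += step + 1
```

Start at 9, add 1 to 7 = 37
`running` takes the values: 9 → 10 → 12 → 15 → 19 → 24 → 30 → 37

Answer: 37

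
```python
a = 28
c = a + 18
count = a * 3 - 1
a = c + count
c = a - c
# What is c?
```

Trace:
`a = 28` → a = 28
`c = a + 18` → c = 46
`count = a * 3 - 1` → count = 83
`a = c + count` → a = 129
`c = a - c` → c = 83
So c = 83

Answer: 83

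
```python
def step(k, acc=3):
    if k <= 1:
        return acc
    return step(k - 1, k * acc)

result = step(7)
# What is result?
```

Accumulator trace (n, acc): (7, 3) -> (6, 21) -> (5, 126) -> (4, 630) -> (3, 2520) -> (2, 7560) -> (1, 15120) -> return 15120

Answer: 15120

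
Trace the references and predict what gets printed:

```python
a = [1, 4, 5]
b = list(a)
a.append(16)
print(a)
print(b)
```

Key concept: list() constructor creates copy.
Step by step:
`a = [1, 4, 5]` → a = [1, 4, 5]
`b = list(a)` → b = [1, 4, 5]
`a.append(16)` → a = [1, 4, 5, 16]
`print(a)` → prints [1, 4, 5, 16]
`print(b)` → prints [1, 4, 5]

Answer:
[1, 4, 5, 16]
[1, 4, 5]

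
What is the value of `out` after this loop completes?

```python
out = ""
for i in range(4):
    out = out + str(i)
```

Concatenate digits 0 to 3
`out` takes the values: "" → "0" → "01" → "012" → "0123"

Answer: "0123"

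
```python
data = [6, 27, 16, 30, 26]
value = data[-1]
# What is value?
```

Trace:
`data = [6, 27, 16, 30, 26]` → data = [6, 27, 16, 30, 26]
`value = data[-1]` → value = 26
So value = 26

Answer: 26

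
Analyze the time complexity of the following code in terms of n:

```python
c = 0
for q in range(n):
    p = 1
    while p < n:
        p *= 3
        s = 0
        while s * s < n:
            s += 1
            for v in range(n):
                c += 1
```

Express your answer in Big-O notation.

Each loop level contributes: n × log n × √n × n. Multiplying the contributions gives O(n^2√n log n).

Answer: O(n^2√n log n)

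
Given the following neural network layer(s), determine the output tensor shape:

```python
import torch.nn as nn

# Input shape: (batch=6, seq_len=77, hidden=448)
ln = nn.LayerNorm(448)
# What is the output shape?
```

Input: (6, 77, 448) -> Output: (6, 77, 448)

Answer: (6, 77, 448)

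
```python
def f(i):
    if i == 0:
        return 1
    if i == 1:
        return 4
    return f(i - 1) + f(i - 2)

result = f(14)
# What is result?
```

Build up from base cases: f(0)=1, f(1)=4, f(2)=5, f(3)=9, f(4)=14, f(5)=23, f(6)=37, ..., f(14)=1741

Answer: 1741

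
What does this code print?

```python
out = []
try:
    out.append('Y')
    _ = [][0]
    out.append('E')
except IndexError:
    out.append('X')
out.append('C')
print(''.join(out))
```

Execution trace: 'Y' (try body) → 'X' (except IndexError) → 'C' (after the try/except). Output: YXC

Answer: YXC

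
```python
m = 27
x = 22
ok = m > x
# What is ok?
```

Trace:
`m = 27` → m = 27
`x = 22` → x = 22
`ok = m > x` → ok = True
So ok = True

Answer: True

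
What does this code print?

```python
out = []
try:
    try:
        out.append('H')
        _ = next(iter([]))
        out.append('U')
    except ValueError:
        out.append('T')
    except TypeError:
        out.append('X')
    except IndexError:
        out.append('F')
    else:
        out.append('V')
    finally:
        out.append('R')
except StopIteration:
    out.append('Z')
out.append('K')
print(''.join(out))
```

Execution trace: 'H' (try body) → 'R' (finally) → 'Z' (outer except StopIteration) → 'K' (after the try/except). Output: HRZK

Answer: HRZK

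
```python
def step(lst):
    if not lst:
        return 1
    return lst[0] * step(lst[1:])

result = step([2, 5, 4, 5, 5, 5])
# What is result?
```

Product over [2, 5, 4, 5, 5, 5] = 2 * 5 * 4 * 5 * 5 * 5 = 5000

Answer: 5000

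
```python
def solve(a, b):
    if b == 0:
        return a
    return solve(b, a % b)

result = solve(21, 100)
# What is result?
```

solve(21, 100) -> solve(100, 21) -> solve(21, 16) -> solve(16, 5) -> solve(5, 1) -> solve(1, 0) -> 1

Answer: 1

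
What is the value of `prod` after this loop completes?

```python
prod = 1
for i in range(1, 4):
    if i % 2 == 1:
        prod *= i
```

Product of odd numbers 1 to 3
`prod` takes the values: 1 → 3

Answer: 3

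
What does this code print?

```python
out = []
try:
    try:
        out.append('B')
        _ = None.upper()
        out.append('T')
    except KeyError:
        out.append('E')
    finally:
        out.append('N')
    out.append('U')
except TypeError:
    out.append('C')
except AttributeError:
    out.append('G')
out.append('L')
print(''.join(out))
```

Execution trace: 'B' (inner try body) → 'N' (inner finally) → 'G' (except AttributeError) → 'L' (after the try/except). Output: BNGL

Answer: BNGL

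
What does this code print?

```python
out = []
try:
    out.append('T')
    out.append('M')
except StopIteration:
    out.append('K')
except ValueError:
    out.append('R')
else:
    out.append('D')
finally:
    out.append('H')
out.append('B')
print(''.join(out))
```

Execution trace: 'T' (try body) → 'M' (try body, no exception) → 'D' (else) → 'H' (finally) → 'B' (after the try/except). Output: TMDHB

Answer: TMDHB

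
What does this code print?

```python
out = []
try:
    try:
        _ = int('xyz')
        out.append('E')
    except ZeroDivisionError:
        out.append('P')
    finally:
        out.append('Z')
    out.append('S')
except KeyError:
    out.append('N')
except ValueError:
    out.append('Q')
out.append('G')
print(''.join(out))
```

Execution trace: 'Z' (inner finally) → 'Q' (except ValueError) → 'G' (after the try/except). Output: ZQG

Answer: ZQG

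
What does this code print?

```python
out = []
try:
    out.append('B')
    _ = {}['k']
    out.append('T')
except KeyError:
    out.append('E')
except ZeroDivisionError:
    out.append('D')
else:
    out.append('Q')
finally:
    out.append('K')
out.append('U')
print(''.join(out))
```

Execution trace: 'B' (try body) → 'E' (except KeyError) → 'K' (finally) → 'U' (after the try/except). Output: BEKU

Answer: BEKU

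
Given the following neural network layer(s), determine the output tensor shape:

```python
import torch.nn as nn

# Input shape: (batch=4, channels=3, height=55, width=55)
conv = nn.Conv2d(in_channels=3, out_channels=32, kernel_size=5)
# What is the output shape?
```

Input: (4, 3, 55, 55) -> Output: (4, 32, 51, 51)

Answer: (4, 32, 51, 51)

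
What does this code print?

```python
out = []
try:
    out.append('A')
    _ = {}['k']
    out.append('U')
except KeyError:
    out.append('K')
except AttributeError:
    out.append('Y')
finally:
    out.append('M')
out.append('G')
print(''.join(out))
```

Execution trace: 'A' (try body) → 'K' (except KeyError) → 'M' (finally) → 'G' (after the try/except). Output: AKMG

Answer: AKMG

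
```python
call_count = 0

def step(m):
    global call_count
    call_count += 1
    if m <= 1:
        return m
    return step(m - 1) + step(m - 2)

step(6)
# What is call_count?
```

Calls(m) = 1 + Calls(m-1) + Calls(m-2); Calls(0)=Calls(1)=1. For m=6 this gives 25.

Answer: 25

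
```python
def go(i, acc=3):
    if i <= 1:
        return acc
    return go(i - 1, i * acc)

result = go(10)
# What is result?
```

Accumulator trace (n, acc): (10, 3) -> (9, 30) -> (8, 270) -> (7, 2160) -> (6, 15120) -> (5, 90720) -> (4, 453600) -> (3, 1814400) -> (2, 5443200) -> (1, 10886400) -> return 10886400

Answer: 10886400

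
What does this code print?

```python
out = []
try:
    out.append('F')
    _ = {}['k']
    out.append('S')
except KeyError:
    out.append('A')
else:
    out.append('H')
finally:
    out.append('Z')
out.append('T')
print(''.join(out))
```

Execution trace: 'F' (try body) → 'A' (except KeyError) → 'Z' (finally) → 'T' (after the try/except). Output: FAZT

Answer: FAZT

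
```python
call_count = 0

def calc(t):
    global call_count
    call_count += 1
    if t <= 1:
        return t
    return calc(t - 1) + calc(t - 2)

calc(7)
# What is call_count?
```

Calls(t) = 1 + Calls(t-1) + Calls(t-2); Calls(0)=Calls(1)=1. For t=7 this gives 41.

Answer: 41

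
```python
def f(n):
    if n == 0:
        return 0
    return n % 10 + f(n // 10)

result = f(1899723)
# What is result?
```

Sum of digits of 1899723: 3 + 2 + 7 + 9 + 9 + 8 + 1 = 39

Answer: 39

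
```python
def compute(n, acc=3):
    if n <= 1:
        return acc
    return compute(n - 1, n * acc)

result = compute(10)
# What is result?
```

Accumulator trace (n, acc): (10, 3) -> (9, 30) -> (8, 270) -> (7, 2160) -> (6, 15120) -> (5, 90720) -> (4, 453600) -> (3, 1814400) -> (2, 5443200) -> (1, 10886400) -> return 10886400

Answer: 10886400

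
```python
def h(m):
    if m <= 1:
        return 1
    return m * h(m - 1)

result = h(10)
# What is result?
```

h(10) = 10 * 9 * 8 * 7 * 6 * 5 * 4 * 3 * 2 * 1 = 3628800

Answer: 3628800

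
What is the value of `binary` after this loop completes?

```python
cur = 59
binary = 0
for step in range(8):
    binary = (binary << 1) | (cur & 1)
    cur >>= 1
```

Reverse lowest 8 bits of 59
`binary` takes the values: 0 → 1 → 3 → 6 → 13 → 27 → 55 → 110 → 220

Answer: 220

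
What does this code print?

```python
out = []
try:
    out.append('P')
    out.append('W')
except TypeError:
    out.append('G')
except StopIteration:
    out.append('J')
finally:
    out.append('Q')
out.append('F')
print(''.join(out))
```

Execution trace: 'P' (try body) → 'W' (try body, no exception) → 'Q' (finally) → 'F' (after the try/except). Output: PWQF

Answer: PWQF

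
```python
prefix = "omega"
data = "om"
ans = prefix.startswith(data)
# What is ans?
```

Trace:
`prefix = "omega"` → prefix = 'omega'
`data = "om"` → data = 'om'
`ans = prefix.startswith(data)` → ans = True
So ans = True

Answer: True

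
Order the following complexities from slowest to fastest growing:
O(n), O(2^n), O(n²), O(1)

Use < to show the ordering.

Ordered by growth rate: O(1) < O(n) < O(n²) < O(2^n)

Answer: O(1) < O(n) < O(n²) < O(2^n)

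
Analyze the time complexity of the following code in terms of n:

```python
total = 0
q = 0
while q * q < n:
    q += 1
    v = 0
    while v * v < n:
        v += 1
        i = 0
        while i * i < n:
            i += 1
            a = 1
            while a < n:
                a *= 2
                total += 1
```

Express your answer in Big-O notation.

Each loop level contributes: √n × √n × √n × log n. Multiplying the contributions gives O(n√n log n).

Answer: O(n√n log n)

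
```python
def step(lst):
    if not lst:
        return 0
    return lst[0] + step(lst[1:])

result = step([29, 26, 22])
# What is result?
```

29 + 26 + 22 + 0 = 77

Answer: 77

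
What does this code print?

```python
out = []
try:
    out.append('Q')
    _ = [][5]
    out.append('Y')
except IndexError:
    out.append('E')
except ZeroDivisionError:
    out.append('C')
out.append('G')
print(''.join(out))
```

Execution trace: 'Q' (try body) → 'E' (except IndexError) → 'G' (after the try/except). Output: QEG

Answer: QEG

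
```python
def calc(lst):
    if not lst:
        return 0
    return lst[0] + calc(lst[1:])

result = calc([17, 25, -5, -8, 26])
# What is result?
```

17 + 25 + (-5) + (-8) + 26 + 0 = 55

Answer: 55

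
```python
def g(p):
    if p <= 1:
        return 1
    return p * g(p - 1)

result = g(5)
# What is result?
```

g(5) = 5 * 4 * 3 * 2 * 1 = 120

Answer: 120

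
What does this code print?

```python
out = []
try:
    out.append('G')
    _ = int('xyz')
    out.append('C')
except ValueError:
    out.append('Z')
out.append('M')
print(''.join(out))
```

Execution trace: 'G' (try body) → 'Z' (except ValueError) → 'M' (after the try/except). Output: GZM

Answer: GZM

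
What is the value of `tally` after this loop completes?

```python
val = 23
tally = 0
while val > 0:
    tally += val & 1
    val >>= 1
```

Count set bits in 23 (binary: 0b10111)
`tally` takes the values: 0 → 1 → 2 → 3 → 4

Answer: 4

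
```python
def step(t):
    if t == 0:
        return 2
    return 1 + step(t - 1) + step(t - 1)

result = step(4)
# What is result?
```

step(t) = 1 + 2·step(t-1), step(0)=2. Closed form: (2+1)·2^4 - 1 = 47.

Answer: 47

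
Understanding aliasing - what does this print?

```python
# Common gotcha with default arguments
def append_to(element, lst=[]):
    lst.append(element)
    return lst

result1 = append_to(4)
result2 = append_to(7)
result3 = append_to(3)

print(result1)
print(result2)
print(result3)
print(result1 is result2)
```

Key concept: mutable default argument gotcha.
Step by step:
`result1 = append_to(4)` → result1 = [4]
`result2 = append_to(7)` → result1 = [4, 7] (same object as result2); result2 = [4, 7] (same object as result1)
`result3 = append_to(3)` → result1 = [4, 7, 3] (same object as result2, result3); result2 = [4, 7, 3] (same object as result1, result3); result3 = [4, 7, 3] (same object as result1, result2)
`print(result1)` → prints [4, 7, 3]
`print(result2)` → prints [4, 7, 3]
`print(result3)` → prints [4, 7, 3]
`print(result1 is result2)` → prints True

Answer:
[4, 7, 3]
[4, 7, 3]
[4, 7, 3]
True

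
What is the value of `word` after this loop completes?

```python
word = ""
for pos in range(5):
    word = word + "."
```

Repeat '.' 5 times
`word` takes the values: "" → "." → ".." → "..." → "...." → "....."

Answer: "....."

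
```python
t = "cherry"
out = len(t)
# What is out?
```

Trace:
`t = "cherry"` → t = 'cherry'
`out = len(t)` → out = 6
So out = 6

Answer: 6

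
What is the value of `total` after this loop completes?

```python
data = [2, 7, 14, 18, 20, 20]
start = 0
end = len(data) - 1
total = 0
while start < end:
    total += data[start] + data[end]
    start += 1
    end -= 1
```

Sum of pairs from ends
`total` takes the values: 0 → 22 → 49 → 81

Answer: 81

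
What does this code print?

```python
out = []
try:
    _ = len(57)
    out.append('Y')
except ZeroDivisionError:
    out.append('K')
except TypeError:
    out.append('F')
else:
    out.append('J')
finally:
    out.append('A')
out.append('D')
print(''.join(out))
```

Execution trace: 'F' (except TypeError) → 'A' (finally) → 'D' (after the try/except). Output: FAD

Answer: FAD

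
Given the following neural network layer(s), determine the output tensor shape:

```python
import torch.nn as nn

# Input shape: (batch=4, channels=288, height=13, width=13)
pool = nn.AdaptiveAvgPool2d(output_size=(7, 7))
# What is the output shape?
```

Input: (4, 288, 13, 13) -> Output: (4, 288, 7, 7)

Answer: (4, 288, 7, 7)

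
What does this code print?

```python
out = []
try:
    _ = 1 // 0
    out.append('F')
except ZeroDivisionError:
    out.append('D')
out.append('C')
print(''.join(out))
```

Execution trace: 'D' (except ZeroDivisionError) → 'C' (after the try/except). Output: DC

Answer: DC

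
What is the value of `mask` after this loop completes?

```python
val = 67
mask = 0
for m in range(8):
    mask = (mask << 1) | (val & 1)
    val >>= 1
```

Reverse lowest 8 bits of 67
`mask` takes the values: 0 → 1 → 3 → 6 → 12 → 24 → 48 → 97 → 194

Answer: 194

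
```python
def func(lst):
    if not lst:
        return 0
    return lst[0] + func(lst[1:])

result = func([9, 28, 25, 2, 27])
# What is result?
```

9 + 28 + 25 + 2 + 27 + 0 = 91

Answer: 91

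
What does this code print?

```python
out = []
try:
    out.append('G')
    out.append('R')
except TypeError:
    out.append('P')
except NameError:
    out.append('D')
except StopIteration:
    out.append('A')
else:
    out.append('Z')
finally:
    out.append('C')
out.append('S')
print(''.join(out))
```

Execution trace: 'G' (try body) → 'R' (try body, no exception) → 'Z' (else) → 'C' (finally) → 'S' (after the try/except). Output: GRZCS

Answer: GRZCS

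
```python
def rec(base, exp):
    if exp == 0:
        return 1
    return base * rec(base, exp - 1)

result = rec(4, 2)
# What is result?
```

rec(4, 2) = 4 * 4 = 16

Answer: 16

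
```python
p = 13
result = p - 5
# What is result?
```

Trace:
`p = 13` → p = 13
`result = p - 5` → result = 8
So result = 8

Answer: 8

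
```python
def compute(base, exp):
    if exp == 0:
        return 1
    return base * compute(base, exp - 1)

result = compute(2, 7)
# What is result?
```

compute(2, 7) = 2 * 2 * 2 * 2 * 2 * 2 * 2 = 128

Answer: 128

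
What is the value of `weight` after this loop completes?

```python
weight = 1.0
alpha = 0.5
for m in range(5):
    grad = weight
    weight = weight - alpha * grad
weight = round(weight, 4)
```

Gradient descent: w = 1.0 * (1 - 0.5)^5
`weight` takes the values: 1.0 → 0.5 → 0.25 → 0.125 → 0.0625 → 0.03125 → 0.0312

Answer: 0.0312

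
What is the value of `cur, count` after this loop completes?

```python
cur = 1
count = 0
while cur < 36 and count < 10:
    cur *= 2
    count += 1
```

Double until >= 36 or 10 iterations
`cur, count` takes the values: (1, 0) → (2, 0) → (2, 1) → (4, 1) → (4, 2) → (8, 2) → (8, 3) → (16, 3) → (16, 4) → (32, 4) → (32, 5) → (64, 5) → (64, 6)

Answer: 64, 6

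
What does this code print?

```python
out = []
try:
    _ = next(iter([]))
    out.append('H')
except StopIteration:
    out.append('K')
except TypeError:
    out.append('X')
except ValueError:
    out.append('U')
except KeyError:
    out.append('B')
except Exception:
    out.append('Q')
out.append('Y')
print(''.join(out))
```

Execution trace: 'K' (except StopIteration) → 'Y' (after the try/except). Output: KY

Answer: KY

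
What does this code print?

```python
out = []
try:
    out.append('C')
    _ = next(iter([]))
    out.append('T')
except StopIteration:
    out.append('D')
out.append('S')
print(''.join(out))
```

Execution trace: 'C' (try body) → 'D' (except StopIteration) → 'S' (after the try/except). Output: CDS

Answer: CDS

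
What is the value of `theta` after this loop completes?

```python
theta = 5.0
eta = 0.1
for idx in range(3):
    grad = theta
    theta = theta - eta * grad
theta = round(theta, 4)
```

Gradient descent: w = 5.0 * (1 - 0.1)^3
`theta` takes the values: 5.0 → 4.5 → 4.05 → 3.645

Answer: 3.645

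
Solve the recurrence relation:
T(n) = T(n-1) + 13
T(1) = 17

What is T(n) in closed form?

Unrolling: T(n) = T(1) + 13·(n-1) = 17 + 13(n-1) = 13n + 4.

Answer: T(n) = 13n + 4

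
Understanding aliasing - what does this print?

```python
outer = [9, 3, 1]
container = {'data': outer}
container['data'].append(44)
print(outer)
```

Key concept: dict holds reference to list.
Step by step:
`outer = [9, 3, 1]` → outer = [9, 3, 1]
`container = {'data': outer}` → container = {'data': [9, 3, 1]}
`container['data'].append(44)` → outer = [9, 3, 1, 44]; container = {'data': [9, 3, 1, 44]}
`print(outer)` → prints [9, 3, 1, 44]

Answer: [9, 3, 1, 44]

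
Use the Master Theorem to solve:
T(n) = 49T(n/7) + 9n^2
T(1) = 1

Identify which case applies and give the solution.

a=49, b=7, f(n)=9n^2. log_7(49) = 2. Since c=2 = 2, Case 2 applies: T(n) = Θ(n^log_b(a) · log n) = O(n^2 log n).

Answer: O(n^2 log n) - Case 2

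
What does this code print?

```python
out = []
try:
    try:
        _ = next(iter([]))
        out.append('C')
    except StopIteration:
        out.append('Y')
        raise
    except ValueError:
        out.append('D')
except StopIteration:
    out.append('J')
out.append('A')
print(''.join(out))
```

Execution trace: 'Y' (inner except StopIteration) → 'J' (outer except StopIteration) → 'A' (after the try/except). Output: YJA

Answer: YJA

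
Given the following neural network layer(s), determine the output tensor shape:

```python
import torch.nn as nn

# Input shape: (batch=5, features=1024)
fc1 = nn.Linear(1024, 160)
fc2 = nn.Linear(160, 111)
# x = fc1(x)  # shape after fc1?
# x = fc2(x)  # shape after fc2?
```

Input: (5, 1024) -> after fc1: (5, 160) -> Output: (5, 111)

Answer: (5, 111)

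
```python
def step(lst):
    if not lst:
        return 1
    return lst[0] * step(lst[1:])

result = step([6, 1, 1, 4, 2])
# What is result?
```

Product over [6, 1, 1, 4, 2] = 6 * 1 * 1 * 4 * 2 = 48

Answer: 48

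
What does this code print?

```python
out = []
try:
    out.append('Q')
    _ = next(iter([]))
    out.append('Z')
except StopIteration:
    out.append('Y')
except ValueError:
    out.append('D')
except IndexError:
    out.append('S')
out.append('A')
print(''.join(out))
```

Execution trace: 'Q' (try body) → 'Y' (except StopIteration) → 'A' (after the try/except). Output: QYA

Answer: QYA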